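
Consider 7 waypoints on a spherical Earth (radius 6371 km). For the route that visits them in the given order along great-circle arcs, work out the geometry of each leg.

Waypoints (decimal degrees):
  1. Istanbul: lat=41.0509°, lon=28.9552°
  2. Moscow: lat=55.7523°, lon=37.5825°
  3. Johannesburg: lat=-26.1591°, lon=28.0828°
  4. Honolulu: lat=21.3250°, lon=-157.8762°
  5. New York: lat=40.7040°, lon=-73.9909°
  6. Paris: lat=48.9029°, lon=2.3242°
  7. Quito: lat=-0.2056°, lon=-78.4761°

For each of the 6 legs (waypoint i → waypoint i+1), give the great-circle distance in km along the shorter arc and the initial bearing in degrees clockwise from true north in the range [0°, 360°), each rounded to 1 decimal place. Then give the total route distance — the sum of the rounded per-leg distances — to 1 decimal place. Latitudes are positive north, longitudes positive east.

Leg 1: φ1=0.7164734, φ2=0.9730612, Δφ=0.2565878, Δλ=0.1505748 rad; a=sin²(Δφ/2)+cosφ1·cosφ2·sin²(Δλ/2)=0.0187702690; c=2·atan2(√a, √(1-a))=0.274873790; dist=6371·c=1751.221 ≈ 1751.2 km; running total=1751.2 km
Leg 1 bearing: y=sinΔλ·cosφ2=0.08441939, x=cosφ1·sinφ2-sinφ1·cosφ2·cosΔλ=0.25796347; θ=atan2(y, x)=18.1209° ≈ 18.1°
Leg 2: φ1=0.9730612, φ2=-0.4565624, Δφ=-1.4296236, Δλ=-0.1658010 rad; a=sin²(Δφ/2)+cosφ1·cosφ2·sin²(Δλ/2)=0.4331114279; c=2·atan2(√a, √(1-a))=1.436616915; dist=6371·c=9152.686 ≈ 9152.7 km; running total=10903.9 km
Leg 2 bearing: y=sinΔλ·cosφ2=-0.14813769, x=cosφ1·sinφ2-sinφ1·cosφ2·cosΔλ=-0.97987698; θ=atan2(y, x)=-171.4031° <0 so +360° → 188.5969° ≈ 188.6°
Leg 3: φ1=-0.4565624, φ2=0.3721915, Δφ=0.8287539, Δλ=-3.2455968 rad; a=sin²(Δφ/2)+cosφ1·cosφ2·sin²(Δλ/2)=0.9959624314; c=2·atan2(√a, √(1-a))=3.014423250; dist=6371·c=19204.891 ≈ 19204.9 km; running total=30108.8 km
Leg 3 bearing: y=sinΔλ·cosφ2=0.09670871, x=cosφ1·sinφ2-sinφ1·cosφ2·cosΔλ=-0.08205176; θ=atan2(y, x)=130.3127° ≈ 130.3°
Leg 4: φ1=0.3721915, φ2=0.7104188, Δφ=0.3382274, Δλ=1.4640747 rad; a=sin²(Δφ/2)+cosφ1·cosφ2·sin²(Δλ/2)=0.3438089713; c=2·atan2(√a, √(1-a))=1.253096781; dist=6371·c=7983.480 ≈ 7983.5 km; running total=38092.3 km
Leg 4 bearing: y=sinΔλ·cosφ2=0.75377578, x=cosφ1·sinφ2-sinφ1·cosφ2·cosΔλ=0.57813453; θ=atan2(y, x)=52.5123° ≈ 52.5°
Leg 5: φ1=0.7104188, φ2=0.8535166, Δφ=0.1430978, Δλ=1.3319498 rad; a=sin²(Δφ/2)+cosφ1·cosφ2·sin²(Δλ/2)=0.1953236843; c=2·atan2(√a, √(1-a))=0.915552450; dist=6371·c=5832.985 ≈ 5833.0 km; running total=43925.3 km
Leg 5 bearing: y=sinΔλ·cosφ2=0.63867629, x=cosφ1·sinφ2-sinφ1·cosφ2·cosΔλ=0.46987441; θ=atan2(y, x)=53.6581° ≈ 53.7°
Leg 6: φ1=0.8535166, φ2=-0.0035884, Δφ=-0.8571050, Δλ=-1.4102313 rad; a=sin²(Δφ/2)+cosφ1·cosφ2·sin²(Δλ/2)=0.4488062177; c=2·atan2(√a, √(1-a))=1.468229021; dist=6371·c=9354.087 ≈ 9354.1 km; running total=53279.4 km
Leg 6 bearing: y=sinΔλ·cosφ2=-0.98713075, x=cosφ1·sinφ2-sinφ1·cosφ2·cosΔλ=-0.12284004; θ=atan2(y, x)=-97.0935° <0 so +360° → 262.9065° ≈ 262.9°

Leg 1: dist=1751.2 km, bearing=18.1°
Leg 2: dist=9152.7 km, bearing=188.6°
Leg 3: dist=19204.9 km, bearing=130.3°
Leg 4: dist=7983.5 km, bearing=52.5°
Leg 5: dist=5833.0 km, bearing=53.7°
Leg 6: dist=9354.1 km, bearing=262.9°
Total: 53279.4 km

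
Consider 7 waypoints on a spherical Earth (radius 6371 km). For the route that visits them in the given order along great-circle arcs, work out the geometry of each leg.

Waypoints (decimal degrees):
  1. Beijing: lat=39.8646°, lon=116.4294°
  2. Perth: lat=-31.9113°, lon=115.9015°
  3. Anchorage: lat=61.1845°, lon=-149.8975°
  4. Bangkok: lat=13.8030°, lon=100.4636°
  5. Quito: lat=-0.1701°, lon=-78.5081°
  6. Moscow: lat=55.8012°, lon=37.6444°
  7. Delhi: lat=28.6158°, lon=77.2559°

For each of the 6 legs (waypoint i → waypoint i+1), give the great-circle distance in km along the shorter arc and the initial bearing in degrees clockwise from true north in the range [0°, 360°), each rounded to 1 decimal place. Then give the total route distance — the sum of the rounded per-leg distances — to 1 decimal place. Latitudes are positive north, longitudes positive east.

Leg 1: φ1=0.6957685, φ2=-0.5569573, Δφ=-1.2527258, Δλ=-0.0092136 rad; a=sin²(Δφ/2)+cosφ1·cosφ2·sin²(Δλ/2)=0.3436465915; c=2·atan2(√a, √(1-a))=1.252754894; dist=6371·c=7981.301 ≈ 7981.3 km; running total=7981.3 km
Leg 1 bearing: y=sinΔλ·cosφ2=-0.00782101, x=cosφ1·sinφ2-sinφ1·cosφ2·cosΔλ=-0.94981750; θ=atan2(y, x)=-179.5282° <0 so +360° → 180.4718° ≈ 180.5°
Leg 2: φ1=-0.5569573, φ2=1.0678710, Δφ=1.6248282, Δλ=-4.6390677 rad; a=sin²(Δφ/2)+cosφ1·cosφ2·sin²(Δλ/2)=0.7465620524; c=2·atan2(√a, √(1-a))=2.086473534; dist=6371·c=13292.923 ≈ 13292.9 km; running total=21274.2 km
Leg 2 bearing: y=sinΔλ·cosφ2=0.48069571, x=cosφ1·sinφ2-sinφ1·cosφ2·cosΔλ=0.72509327; θ=atan2(y, x)=33.5421° ≈ 33.5°
Leg 3: φ1=1.0678710, φ2=0.2409078, Δφ=-0.8269632, Δλ=4.3696255 rad; a=sin²(Δφ/2)+cosφ1·cosφ2·sin²(Δλ/2)=0.4741364019; c=2·atan2(√a, √(1-a))=1.519046035; dist=6371·c=9677.842 ≈ 9677.8 km; running total=30952.0 km
Leg 3 bearing: y=sinΔλ·cosφ2=-0.91463114, x=cosφ1·sinφ2-sinφ1·cosφ2·cosΔλ=0.40096656; θ=atan2(y, x)=-66.3278° <0 so +360° → 293.6722° ≈ 293.7°
Leg 4: φ1=0.2409078, φ2=-0.0029688, Δφ=-0.2438766, Δλ=-3.1236454 rad; a=sin²(Δφ/2)+cosφ1·cosφ2·sin²(Δλ/2)=0.9858347115; c=2·atan2(√a, √(1-a))=2.902991031; dist=6371·c=18494.956 ≈ 18495.0 km; running total=49447.0 km
Leg 4 bearing: y=sinΔλ·cosφ2=-0.01794618, x=cosφ1·sinφ2-sinφ1·cosφ2·cosΔλ=0.23566176; θ=atan2(y, x)=-4.3548° <0 so +360° → 355.6452° ≈ 355.6°
Leg 5: φ1=-0.0029688, φ2=0.9739147, Δφ=0.9768835, Δλ=2.0272436 rad; a=sin²(Δφ/2)+cosφ1·cosφ2·sin²(Δλ/2)=0.6250958263; c=2·atan2(√a, √(1-a))=1.823674525; dist=6371·c=11618.630 ≈ 11618.6 km; running total=61065.6 km
Leg 5 bearing: y=sinΔλ·cosφ2=0.50452403, x=cosφ1·sinφ2-sinφ1·cosφ2·cosΔλ=0.82635322; θ=atan2(y, x)=31.4059° ≈ 31.4°
Leg 6: φ1=0.9739147, φ2=0.4994399, Δφ=-0.4744747, Δλ=0.6913511 rad; a=sin²(Δφ/2)+cosφ1·cosφ2·sin²(Δλ/2)=0.1118807114; c=2·atan2(√a, √(1-a))=0.682118975; dist=6371·c=4345.780 ≈ 4345.8 km; running total=65411.4 km
Leg 6 bearing: y=sinΔλ·cosφ2=0.55969900, x=cosφ1·sinφ2-sinφ1·cosφ2·cosΔλ=-0.29015634; θ=atan2(y, x)=117.4029° ≈ 117.4°

Leg 1: dist=7981.3 km, bearing=180.5°
Leg 2: dist=13292.9 km, bearing=33.5°
Leg 3: dist=9677.8 km, bearing=293.7°
Leg 4: dist=18495.0 km, bearing=355.6°
Leg 5: dist=11618.6 km, bearing=31.4°
Leg 6: dist=4345.8 km, bearing=117.4°
Total: 65411.4 km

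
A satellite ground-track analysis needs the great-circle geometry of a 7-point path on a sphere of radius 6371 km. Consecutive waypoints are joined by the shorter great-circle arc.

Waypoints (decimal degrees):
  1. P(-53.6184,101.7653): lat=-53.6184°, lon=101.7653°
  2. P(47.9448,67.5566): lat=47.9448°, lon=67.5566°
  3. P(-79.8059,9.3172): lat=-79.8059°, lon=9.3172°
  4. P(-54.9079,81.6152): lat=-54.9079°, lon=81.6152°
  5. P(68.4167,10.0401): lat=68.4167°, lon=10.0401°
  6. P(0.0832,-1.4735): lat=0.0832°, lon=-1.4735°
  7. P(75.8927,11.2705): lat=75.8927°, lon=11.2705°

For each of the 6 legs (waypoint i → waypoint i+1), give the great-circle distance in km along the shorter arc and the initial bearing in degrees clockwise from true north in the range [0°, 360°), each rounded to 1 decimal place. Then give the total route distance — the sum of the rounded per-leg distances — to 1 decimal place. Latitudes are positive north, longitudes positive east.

Leg 1: φ1=-0.9358176, φ2=0.8367946, Δφ=1.7726122, Δλ=-0.5970544 rad; a=sin²(Δφ/2)+cosφ1·cosφ2·sin²(Δλ/2)=0.6345940300; c=2·atan2(√a, √(1-a))=1.843346199; dist=6371·c=11743.959 ≈ 11744.0 km; running total=11744.0 km
Leg 1 bearing: y=sinΔλ·cosφ2=-0.37659357, x=cosφ1·sinφ2-sinφ1·cosφ2·cosΔλ=0.88640571; θ=atan2(y, x)=-23.0184° <0 so +360° → 336.9816° ≈ 337.0°
Leg 2: φ1=0.8367946, φ2=-1.3928757, Δφ=-2.2296703, Δλ=-1.0164693 rad; a=sin²(Δφ/2)+cosφ1·cosφ2·sin²(Δλ/2)=0.8341882090; c=2·atan2(√a, √(1-a))=2.302820215; dist=6371·c=14671.268 ≈ 14671.3 km; running total=26415.3 km
Leg 2 bearing: y=sinΔλ·cosφ2=-0.15048099, x=cosφ1·sinφ2-sinφ1·cosφ2·cosΔλ=-0.72844247; θ=atan2(y, x)=-168.3281° <0 so +360° → 191.6719° ≈ 191.7°
Leg 3: φ1=-1.3928757, φ2=-0.9583236, Δφ=0.4345521, Δλ=1.2618381 rad; a=sin²(Δφ/2)+cosφ1·cosφ2·sin²(Δλ/2)=0.0818750231; c=2·atan2(√a, √(1-a))=0.580388000; dist=6371·c=3697.652 ≈ 3697.7 km; running total=30113.0 km
Leg 3 bearing: y=sinΔλ·cosφ2=0.54767178, x=cosφ1·sinφ2-sinφ1·cosφ2·cosΔλ=0.02723298; θ=atan2(y, x)=87.1533° ≈ 87.2°
Leg 4: φ1=-0.9583236, φ2=1.1940967, Δφ=2.1524203, Δλ=-1.2492212 rad; a=sin²(Δφ/2)+cosφ1·cosφ2·sin²(Δλ/2)=0.8470091871; c=2·atan2(√a, √(1-a))=2.337851880; dist=6371·c=14894.454 ≈ 14894.5 km; running total=45007.5 km
Leg 4 bearing: y=sinΔλ·cosφ2=-0.34899690, x=cosφ1·sinφ2-sinφ1·cosφ2·cosΔλ=0.62971395; θ=atan2(y, x)=-28.9959° <0 so +360° → 331.0041° ≈ 331.0°
Leg 5: φ1=1.1940967, φ2=0.0014521, Δφ=-1.1926446, Δλ=-0.2009502 rad; a=sin²(Δφ/2)+cosφ1·cosφ2·sin²(Δλ/2)=0.3190993673; c=2·atan2(√a, √(1-a))=1.200596997; dist=6371·c=7649.003 ≈ 7649.0 km; running total=52656.5 km
Leg 5 bearing: y=sinΔλ·cosφ2=-0.19960032, x=cosφ1·sinφ2-sinφ1·cosφ2·cosΔλ=-0.91063690; θ=atan2(y, x)=-167.6370° <0 so +360° → 192.3630° ≈ 192.4°
Leg 6: φ1=0.0014521, φ2=1.3245775, Δφ=1.3231254, Δλ=0.2224248 rad; a=sin²(Δφ/2)+cosφ1·cosφ2·sin²(Δλ/2)=0.3804288736; c=2·atan2(√a, √(1-a))=1.329313951; dist=6371·c=8469.059 ≈ 8469.1 km; running total=61125.6 km
Leg 6 bearing: y=sinΔλ·cosφ2=0.05376758, x=cosφ1·sinφ2-sinφ1·cosφ2·cosΔλ=0.96949473; θ=atan2(y, x)=3.1743° ≈ 3.2°

Leg 1: dist=11744.0 km, bearing=337.0°
Leg 2: dist=14671.3 km, bearing=191.7°
Leg 3: dist=3697.7 km, bearing=87.2°
Leg 4: dist=14894.5 km, bearing=331.0°
Leg 5: dist=7649.0 km, bearing=192.4°
Leg 6: dist=8469.1 km, bearing=3.2°
Total: 61125.6 km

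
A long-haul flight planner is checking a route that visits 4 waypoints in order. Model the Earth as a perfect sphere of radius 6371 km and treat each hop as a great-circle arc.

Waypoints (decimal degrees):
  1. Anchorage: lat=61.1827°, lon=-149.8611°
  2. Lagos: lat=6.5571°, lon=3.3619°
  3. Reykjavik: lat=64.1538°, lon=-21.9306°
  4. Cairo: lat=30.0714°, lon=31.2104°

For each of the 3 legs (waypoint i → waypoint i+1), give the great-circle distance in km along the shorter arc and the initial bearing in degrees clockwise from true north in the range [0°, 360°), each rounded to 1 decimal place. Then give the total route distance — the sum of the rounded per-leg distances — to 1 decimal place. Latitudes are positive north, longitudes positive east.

Leg 1: dist=12133.0 km, bearing=28.3°
Leg 2: dist=6713.1 km, bearing=347.6°
Leg 3: dist=5267.3 km, bearing=109.8°
Total: 24113.4 km

Leg 1: φ1=1.0678396, φ2=0.1144430, Δφ=-0.9533966, Δλ=2.6742458 rad; a=sin²(Δφ/2)+cosφ1·cosφ2·sin²(Δλ/2)=0.6637315544; c=2·atan2(√a, √(1-a))=1.904413721; dist=6371·c=12133.020 ≈ 12133.0 km; running total=12133.0 km
Leg 1 bearing: y=sinΔλ·cosφ2=0.44757215, x=cosφ1·sinφ2-sinφ1·cosφ2·cosΔλ=0.83213406; θ=atan2(y, x)=28.2741° ≈ 28.3°
Leg 2: φ1=0.1144430, φ2=1.1196950, Δφ=1.0052521, Δλ=-0.4414374 rad; a=sin²(Δφ/2)+cosφ1·cosφ2·sin²(Δλ/2)=0.2528213455; c=2·atan2(√a, √(1-a))=1.053701006; dist=6371·c=6713.129 ≈ 6713.1 km; running total=18846.1 km
Leg 2 bearing: y=sinΔλ·cosφ2=-0.18625802, x=cosφ1·sinφ2-sinφ1·cosφ2·cosΔλ=0.84906937; θ=atan2(y, x)=-12.3728° <0 so +360° → 347.6272° ≈ 347.6°
Leg 3: φ1=1.1196950, φ2=0.5248449, Δφ=-0.5948501, Δλ=0.9274854 rad; a=sin²(Δφ/2)+cosφ1·cosφ2·sin²(Δλ/2)=0.1613680175; c=2·atan2(√a, √(1-a))=0.826758840; dist=6371·c=5267.281 ≈ 5267.3 km; running total=24113.4 km
Leg 3 bearing: y=sinΔλ·cosφ2=0.69242007, x=cosφ1·sinφ2-sinφ1·cosφ2·cosΔλ=-0.24873274; θ=atan2(y, x)=109.7594° ≈ 109.8°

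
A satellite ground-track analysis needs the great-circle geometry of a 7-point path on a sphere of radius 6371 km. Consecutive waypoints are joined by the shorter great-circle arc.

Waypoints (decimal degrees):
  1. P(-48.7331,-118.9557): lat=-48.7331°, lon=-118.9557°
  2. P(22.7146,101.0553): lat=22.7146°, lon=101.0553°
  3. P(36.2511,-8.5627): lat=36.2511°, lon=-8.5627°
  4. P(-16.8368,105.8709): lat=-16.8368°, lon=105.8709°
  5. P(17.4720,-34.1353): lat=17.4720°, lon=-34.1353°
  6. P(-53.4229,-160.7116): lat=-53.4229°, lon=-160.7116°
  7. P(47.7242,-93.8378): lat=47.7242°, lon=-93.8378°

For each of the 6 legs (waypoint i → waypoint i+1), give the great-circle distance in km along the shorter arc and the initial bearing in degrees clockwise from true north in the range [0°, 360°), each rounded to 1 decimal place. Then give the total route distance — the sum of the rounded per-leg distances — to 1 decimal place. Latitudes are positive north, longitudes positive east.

Leg 1: φ1=-0.8505530, φ2=0.3964446, Δφ=1.2469976, Δλ=3.8399163 rad; a=sin²(Δφ/2)+cosφ1·cosφ2·sin²(Δλ/2)=0.8781180794; c=2·atan2(√a, √(1-a))=2.428337677; dist=6371·c=15470.939 ≈ 15470.9 km; running total=15470.9 km
Leg 1 bearing: y=sinΔλ·cosφ2=-0.59306848, x=cosφ1·sinφ2-sinφ1·cosφ2·cosΔλ=-0.27636326; θ=atan2(y, x)=-114.9850° <0 so +360° → 245.0150° ≈ 245.0°
Leg 2: φ1=0.3964446, φ2=0.6327011, Δφ=0.2362565, Δλ=-1.9131950 rad; a=sin²(Δφ/2)+cosφ1·cosφ2·sin²(Δλ/2)=0.5107114760; c=2·atan2(√a, √(1-a))=1.592220918; dist=6371·c=10144.039 ≈ 10144.0 km; running total=25614.9 km
Leg 2 bearing: y=sinΔλ·cosφ2=-0.75962143, x=cosφ1·sinφ2-sinφ1·cosφ2·cosΔλ=0.65001257; θ=atan2(y, x)=-49.4462° <0 so +360° → 310.5538° ≈ 310.6°
Leg 3: φ1=0.6327011, φ2=-0.2938576, Δφ=-0.9265586, Δλ=1.9972431 rad; a=sin²(Δφ/2)+cosφ1·cosφ2·sin²(Δλ/2)=0.7452740427; c=2·atan2(√a, √(1-a))=2.083514929; dist=6371·c=13274.074 ≈ 13274.1 km; running total=38889.0 km
Leg 3 bearing: y=sinΔλ·cosφ2=0.87141396, x=cosφ1·sinφ2-sinφ1·cosφ2·cosΔλ=0.00052925; θ=atan2(y, x)=89.9652° ≈ 90.0°
Leg 4: φ1=-0.2938576, φ2=0.3049439, Δφ=0.5988015, Δλ=-2.4435692 rad; a=sin²(Δφ/2)+cosφ1·cosφ2·sin²(Δλ/2)=0.8932032195; c=2·atan2(√a, √(1-a))=2.475766027; dist=6371·c=15773.105 ≈ 15773.1 km; running total=54662.1 km
Leg 4 bearing: y=sinΔλ·cosφ2=-0.61305275, x=cosφ1·sinφ2-sinφ1·cosφ2·cosΔλ=0.07570493; θ=atan2(y, x)=-82.9603° <0 so +360° → 277.0397° ≈ 277.0°
Leg 5: φ1=0.3049439, φ2=-0.9324055, Δφ=-1.2373494, Δλ=-2.2091732 rad; a=sin²(Δφ/2)+cosφ1·cosφ2·sin²(Δλ/2)=0.7899106554; c=2·atan2(√a, √(1-a))=2.189305681; dist=6371·c=13948.066 ≈ 13948.1 km; running total=68610.2 km
Leg 5 bearing: y=sinΔλ·cosφ2=-0.47854903, x=cosφ1·sinφ2-sinφ1·cosφ2·cosΔλ=-0.65939220; θ=atan2(y, x)=-144.0300° <0 so +360° → 215.9700° ≈ 216.0°
Leg 6: φ1=-0.9324055, φ2=0.8329444, Δφ=1.7653499, Δλ=1.1671680 rad; a=sin²(Δφ/2)+cosφ1·cosφ2·sin²(Δλ/2)=0.7183752674; c=2·atan2(√a, √(1-a))=2.022779627; dist=6371·c=12887.129 ≈ 12887.1 km; running total=81497.3 km
Leg 6 bearing: y=sinΔλ·cosφ2=0.61864322, x=cosφ1·sinφ2-sinφ1·cosφ2·cosΔλ=0.65309229; θ=atan2(y, x)=43.4483° ≈ 43.4°

Leg 1: dist=15470.9 km, bearing=245.0°
Leg 2: dist=10144.0 km, bearing=310.6°
Leg 3: dist=13274.1 km, bearing=90.0°
Leg 4: dist=15773.1 km, bearing=277.0°
Leg 5: dist=13948.1 km, bearing=216.0°
Leg 6: dist=12887.1 km, bearing=43.4°
Total: 81497.3 km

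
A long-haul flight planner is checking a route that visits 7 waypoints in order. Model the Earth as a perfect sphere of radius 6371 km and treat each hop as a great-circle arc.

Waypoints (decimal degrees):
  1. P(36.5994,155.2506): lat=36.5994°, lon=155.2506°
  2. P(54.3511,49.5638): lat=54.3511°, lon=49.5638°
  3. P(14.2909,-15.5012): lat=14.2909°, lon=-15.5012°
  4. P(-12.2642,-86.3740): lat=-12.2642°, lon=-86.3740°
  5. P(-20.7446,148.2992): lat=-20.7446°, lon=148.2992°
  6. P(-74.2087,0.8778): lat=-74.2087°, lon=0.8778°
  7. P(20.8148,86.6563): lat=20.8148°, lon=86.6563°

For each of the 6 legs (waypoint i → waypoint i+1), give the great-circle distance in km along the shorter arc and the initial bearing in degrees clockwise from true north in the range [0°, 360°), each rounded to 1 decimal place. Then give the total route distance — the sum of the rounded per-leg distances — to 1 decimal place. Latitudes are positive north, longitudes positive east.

Leg 1: dist=7675.1 km, bearing=323.1°
Leg 2: dist=7114.2 km, bearing=257.9°
Leg 3: dist=8346.0 km, bearing=252.9°
Leg 4: dist=13003.9 km, bearing=238.9°
Leg 5: dist=9200.2 km, bearing=188.5°
Leg 6: dist=12104.4 km, bearing=80.1°
Total: 57443.8 km

Leg 1: φ1=0.6387800, φ2=0.9486056, Δφ=0.3098256, Δλ=-1.8445826 rad; a=sin²(Δφ/2)+cosφ1·cosφ2·sin²(Δλ/2)=0.3210111241; c=2·atan2(√a, √(1-a))=1.204695109; dist=6371·c=7675.113 ≈ 7675.1 km; running total=7675.1 km
Leg 1 bearing: y=sinΔλ·cosφ2=-0.56110916, x=cosφ1·sinφ2-sinφ1·cosφ2·cosΔλ=0.74632998; θ=atan2(y, x)=-36.9367° <0 so +360° → 323.0633° ≈ 323.1°
Leg 2: φ1=0.9486056, φ2=0.2494233, Δφ=-0.6991824, Δλ=-1.1355985 rad; a=sin²(Δφ/2)+cosφ1·cosφ2·sin²(Δλ/2)=0.2806533366; c=2·atan2(√a, √(1-a))=1.116652232; dist=6371·c=7114.191 ≈ 7114.2 km; running total=14789.3 km
Leg 2 bearing: y=sinΔλ·cosφ2=-0.87872609, x=cosφ1·sinφ2-sinφ1·cosφ2·cosΔλ=-0.18811864; θ=atan2(y, x)=-102.0835° <0 so +360° → 257.9165° ≈ 257.9°
Leg 3: φ1=0.2494233, φ2=-0.2140507, Δφ=-0.4634739, Δλ=-1.2369637 rad; a=sin²(Δφ/2)+cosφ1·cosφ2·sin²(Δλ/2)=0.3710772207; c=2·atan2(√a, √(1-a))=1.310004631; dist=6371·c=8346.040 ≈ 8346.0 km; running total=23135.3 km
Leg 3 bearing: y=sinΔλ·cosφ2=-0.92323185, x=cosφ1·sinφ2-sinφ1·cosφ2·cosΔλ=-0.28488351; θ=atan2(y, x)=-107.1488° <0 so +360° → 252.8512° ≈ 252.9°
Leg 4: φ1=-0.2140507, φ2=-0.3620616, Δφ=-0.1480109, Δλ=4.0958200 rad; a=sin²(Δφ/2)+cosφ1·cosφ2·sin²(Δλ/2)=0.7265853761; c=2·atan2(√a, √(1-a))=2.041115416; dist=6371·c=13003.946 ≈ 13003.9 km; running total=36139.2 km
Leg 4 bearing: y=sinΔλ·cosφ2=-0.76297339, x=cosφ1·sinφ2-sinφ1·cosφ2·cosΔλ=-0.46098576; θ=atan2(y, x)=-121.1402° <0 so +360° → 238.8598° ≈ 238.9°
Leg 5: φ1=-0.3620616, φ2=-1.2951861, Δφ=-0.9331246, Δλ=-2.5729888 rad; a=sin²(Δφ/2)+cosφ1·cosφ2·sin²(Δλ/2)=0.4368064779; c=2·atan2(√a, √(1-a))=1.444070363; dist=6371·c=9200.172 ≈ 9200.2 km; running total=45339.4 km
Leg 5 bearing: y=sinΔλ·cosφ2=-0.14653228, x=cosφ1·sinφ2-sinφ1·cosφ2·cosΔλ=-0.98109867; θ=atan2(y, x)=-171.5054° <0 so +360° → 188.4946° ≈ 188.5°
Leg 6: φ1=-1.2951861, φ2=0.3632868, Δφ=1.6584729, Δλ=1.4971173 rad; a=sin²(Δφ/2)+cosφ1·cosφ2·sin²(Δλ/2)=0.6616061600; c=2·atan2(√a, √(1-a))=1.899918371; dist=6371·c=12104.380 ≈ 12104.4 km; running total=57443.8 km
Leg 6 bearing: y=sinΔλ·cosφ2=0.93219791, x=cosφ1·sinφ2-sinφ1·cosφ2·cosΔλ=0.16291361; θ=atan2(y, x)=80.0869° ≈ 80.1°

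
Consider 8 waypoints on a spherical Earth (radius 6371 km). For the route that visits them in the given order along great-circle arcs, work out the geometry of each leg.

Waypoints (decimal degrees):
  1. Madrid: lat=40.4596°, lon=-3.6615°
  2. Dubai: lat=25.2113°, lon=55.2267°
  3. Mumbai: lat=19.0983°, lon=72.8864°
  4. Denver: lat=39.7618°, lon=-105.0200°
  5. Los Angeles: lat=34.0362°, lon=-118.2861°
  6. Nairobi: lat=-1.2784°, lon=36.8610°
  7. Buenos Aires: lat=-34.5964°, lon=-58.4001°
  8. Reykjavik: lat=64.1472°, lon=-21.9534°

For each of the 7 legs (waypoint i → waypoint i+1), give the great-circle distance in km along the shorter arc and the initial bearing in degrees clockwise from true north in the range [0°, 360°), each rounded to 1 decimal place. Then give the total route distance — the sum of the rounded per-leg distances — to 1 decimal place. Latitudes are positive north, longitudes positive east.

Leg 1: dist=5648.1 km, bearing=88.5°
Leg 2: dist=1939.4 km, bearing=107.0°
Leg 3: dist=13466.5 km, bearing=358.1°
Leg 4: dist=1338.5 km, bearing=245.8°
Leg 5: dist=15549.4 km, bearing=40.7°
Leg 6: dist=10407.9 km, bearing=235.2°
Leg 7: dist=11435.2 km, bearing=15.4°
Total: 59785.0 km

Leg 1: φ1=0.7061532, φ2=0.4400202, Δφ=-0.2661330, Δλ=1.0277930 rad; a=sin²(Δφ/2)+cosφ1·cosφ2·sin²(Δλ/2)=0.1839476258; c=2·atan2(√a, √(1-a))=0.886529900; dist=6371·c=5648.082 ≈ 5648.1 km; running total=5648.1 km
Leg 1 bearing: y=sinΔλ·cosφ2=0.77460544, x=cosφ1·sinφ2-sinφ1·cosφ2·cosΔλ=0.02073638; θ=atan2(y, x)=88.4665° ≈ 88.5°
Leg 2: φ1=0.4400202, φ2=0.3333282, Δφ=-0.1066920, Δλ=0.3082199 rad; a=sin²(Δφ/2)+cosφ1·cosφ2·sin²(Δλ/2)=0.0229876922; c=2·atan2(√a, √(1-a))=0.304407811; dist=6371·c=1939.382 ≈ 1939.4 km; running total=7587.5 km
Leg 2 bearing: y=sinΔλ·cosφ2=0.28666540, x=cosφ1·sinφ2-sinφ1·cosφ2·cosΔλ=-0.08752132; θ=atan2(y, x)=106.9779° ≈ 107.0°
Leg 3: φ1=0.3333282, φ2=0.6939743, Δφ=0.3606461, Δλ=-3.1050524 rad; a=sin²(Δφ/2)+cosφ1·cosφ2·sin²(Δλ/2)=0.7583223054; c=2·atan2(√a, √(1-a))=2.113723691; dist=6371·c=13466.534 ≈ 13466.5 km; running total=21054.0 km
Leg 3 bearing: y=sinΔλ·cosφ2=-0.02808258, x=cosφ1·sinφ2-sinφ1·cosφ2·cosΔλ=0.85573928; θ=atan2(y, x)=-1.8796° <0 so +360° → 358.1204° ≈ 358.1°
Leg 4: φ1=0.6939743, φ2=0.5940438, Δφ=-0.0999306, Δλ=-0.2315371 rad; a=sin²(Δφ/2)+cosφ1·cosφ2·sin²(Δλ/2)=0.0109939226; c=2·atan2(√a, √(1-a))=0.210089974; dist=6371·c=1338.483 ≈ 1338.5 km; running total=22392.5 km
Leg 4 bearing: y=sinΔλ·cosφ2=-0.19016137, x=cosφ1·sinφ2-sinφ1·cosφ2·cosΔλ=-0.08562054; θ=atan2(y, x)=-114.2398° <0 so +360° → 245.7602° ≈ 245.8°
Leg 5: φ1=0.5940438, φ2=-0.0223123, Δφ=-0.6163560, Δλ=2.7078277 rad; a=sin²(Δφ/2)+cosφ1·cosφ2·sin²(Δλ/2)=0.8821199389; c=2·atan2(√a, √(1-a))=2.440658225; dist=6371·c=15549.434 ≈ 15549.4 km; running total=37941.9 km
Leg 5 bearing: y=sinΔλ·cosφ2=0.42018542, x=cosφ1·sinφ2-sinφ1·cosφ2·cosΔλ=0.48926641; θ=atan2(y, x)=40.6562° ≈ 40.7°
Leg 6: φ1=-0.0223123, φ2=-0.6038211, Δφ=-0.5815088, Δλ=-1.6626198 rad; a=sin²(Δφ/2)+cosφ1·cosφ2·sin²(Δλ/2)=0.5313969511; c=2·atan2(√a, √(1-a))=1.633631569; dist=6371·c=10407.867 ≈ 10407.9 km; running total=48349.8 km
Leg 6 bearing: y=sinΔλ·cosφ2=-0.81970417, x=cosφ1·sinφ2-sinφ1·cosφ2·cosΔλ=-0.56933470; θ=atan2(y, x)=-124.7823° <0 so +360° → 235.2177° ≈ 235.2°
Leg 7: φ1=-0.6038211, φ2=1.1195798, Δφ=1.7234009, Δλ=0.6361149 rad; a=sin²(Δφ/2)+cosφ1·cosφ2·sin²(Δλ/2)=0.6111103161; c=2·atan2(√a, √(1-a))=1.794887788; dist=6371·c=11435.230 ≈ 11435.2 km; running total=59785.0 km
Leg 7 bearing: y=sinΔλ·cosφ2=0.25905258, x=cosφ1·sinφ2-sinφ1·cosφ2·cosΔλ=0.93995199; θ=atan2(y, x)=15.4083° ≈ 15.4°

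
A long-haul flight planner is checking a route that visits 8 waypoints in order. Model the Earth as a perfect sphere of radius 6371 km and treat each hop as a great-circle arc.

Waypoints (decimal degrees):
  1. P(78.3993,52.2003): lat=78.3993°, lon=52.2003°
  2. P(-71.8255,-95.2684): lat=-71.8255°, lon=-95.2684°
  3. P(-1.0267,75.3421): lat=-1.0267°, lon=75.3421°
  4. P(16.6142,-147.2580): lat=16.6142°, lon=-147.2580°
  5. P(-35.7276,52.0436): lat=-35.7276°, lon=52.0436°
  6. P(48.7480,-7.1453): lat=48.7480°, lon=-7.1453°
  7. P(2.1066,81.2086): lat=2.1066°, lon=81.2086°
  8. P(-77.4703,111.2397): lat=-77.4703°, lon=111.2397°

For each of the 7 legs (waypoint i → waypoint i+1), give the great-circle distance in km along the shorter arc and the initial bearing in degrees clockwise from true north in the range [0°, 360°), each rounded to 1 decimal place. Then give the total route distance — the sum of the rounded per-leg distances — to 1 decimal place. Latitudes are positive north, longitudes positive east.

Leg 1: φ1=1.3683259, φ2=-1.2535915, Δφ=-2.6219174, Δλ=-2.5738144 rad; a=sin²(Δφ/2)+cosφ1·cosφ2·sin²(Δλ/2)=0.9917919711; c=2·atan2(√a, √(1-a))=2.960147510; dist=6371·c=18859.100 ≈ 18859.1 km; running total=18859.1 km
Leg 1 bearing: y=sinΔλ·cosφ2=-0.16773393, x=cosφ1·sinφ2-sinφ1·cosφ2·cosΔλ=0.06654290; θ=atan2(y, x)=-68.3609° <0 so +360° → 291.6391° ≈ 291.6°
Leg 2: φ1=-1.2535915, φ2=-0.0179193, Δφ=1.2356722, Δλ=2.9777150 rad; a=sin²(Δφ/2)+cosφ1·cosφ2·sin²(Δλ/2)=0.6453296531; c=2·atan2(√a, √(1-a))=1.865712148; dist=6371·c=11886.452 ≈ 11886.5 km; running total=30745.6 km
Leg 2 bearing: y=sinΔλ·cosφ2=0.16311897, x=cosφ1·sinφ2-sinφ1·cosφ2·cosΔλ=-0.94281990; θ=atan2(y, x)=170.1843° ≈ 170.2°
Leg 3: φ1=-0.0179193, φ2=0.2899725, Δφ=0.3078918, Δλ=-3.8851047 rad; a=sin²(Δφ/2)+cosφ1·cosφ2·sin²(Δλ/2)=0.8551876277; c=2·atan2(√a, √(1-a))=2.360827560; dist=6371·c=15040.832 ≈ 15040.8 km; running total=45786.4 km
Leg 3 bearing: y=sinΔλ·cosφ2=0.64861881, x=cosφ1·sinφ2-sinφ1·cosφ2·cosΔλ=0.27324099; θ=atan2(y, x)=67.1560° ≈ 67.2°
Leg 4: φ1=0.2899725, φ2=-0.6235643, Δφ=-0.9135367, Δλ=3.4784691 rad; a=sin²(Δφ/2)+cosφ1·cosφ2·sin²(Δλ/2)=0.9505736602; c=2·atan2(√a, √(1-a))=2.693205170; dist=6371·c=17158.410 ≈ 17158.4 km; running total=62944.8 km
Leg 4 bearing: y=sinΔλ·cosφ2=-0.26833375, x=cosφ1·sinφ2-sinφ1·cosφ2·cosΔλ=-0.34048569; θ=atan2(y, x)=-141.7587° <0 so +360° → 218.2413° ≈ 218.2°
Leg 5: φ1=-0.6235643, φ2=0.8508131, Δφ=1.4743774, Δλ=-1.0330412 rad; a=sin²(Δφ/2)+cosφ1·cosφ2·sin²(Δλ/2)=0.5824174366; c=2·atan2(√a, √(1-a))=1.736386919; dist=6371·c=11062.521 ≈ 11062.5 km; running total=74007.3 km
Leg 5 bearing: y=sinΔλ·cosφ2=-0.56630874, x=cosφ1·sinφ2-sinφ1·cosφ2·cosΔλ=0.80754188; θ=atan2(y, x)=-35.0410° <0 so +360° → 324.9590° ≈ 325.0°
Leg 6: φ1=0.8508131, φ2=0.0367671, Δφ=-0.8140460, Δλ=1.5420665 rad; a=sin²(Δφ/2)+cosφ1·cosφ2·sin²(Δλ/2)=0.4767179183; c=2·atan2(√a, √(1-a))=1.524215320; dist=6371·c=9710.776 ≈ 9710.8 km; running total=83718.1 km
Leg 6 bearing: y=sinΔλ·cosφ2=0.99891177, x=cosφ1·sinφ2-sinφ1·cosφ2·cosΔλ=0.00265571; θ=atan2(y, x)=89.8477° ≈ 89.8°
Leg 7: φ1=0.0367671, φ2=-1.3521118, Δφ=-1.3888789, Δλ=0.5241416 rad; a=sin²(Δφ/2)+cosφ1·cosφ2·sin²(Δλ/2)=0.4240943763; c=2·atan2(√a, √(1-a))=1.418395824; dist=6371·c=9036.600 ≈ 9036.6 km; running total=92754.7 km
Leg 7 bearing: y=sinΔλ·cosφ2=0.10857480, x=cosφ1·sinφ2-sinφ1·cosφ2·cosΔλ=-0.98242804; θ=atan2(y, x)=173.6934° ≈ 173.7°

Leg 1: dist=18859.1 km, bearing=291.6°
Leg 2: dist=11886.5 km, bearing=170.2°
Leg 3: dist=15040.8 km, bearing=67.2°
Leg 4: dist=17158.4 km, bearing=218.2°
Leg 5: dist=11062.5 km, bearing=325.0°
Leg 6: dist=9710.8 km, bearing=89.8°
Leg 7: dist=9036.6 km, bearing=173.7°
Total: 92754.7 km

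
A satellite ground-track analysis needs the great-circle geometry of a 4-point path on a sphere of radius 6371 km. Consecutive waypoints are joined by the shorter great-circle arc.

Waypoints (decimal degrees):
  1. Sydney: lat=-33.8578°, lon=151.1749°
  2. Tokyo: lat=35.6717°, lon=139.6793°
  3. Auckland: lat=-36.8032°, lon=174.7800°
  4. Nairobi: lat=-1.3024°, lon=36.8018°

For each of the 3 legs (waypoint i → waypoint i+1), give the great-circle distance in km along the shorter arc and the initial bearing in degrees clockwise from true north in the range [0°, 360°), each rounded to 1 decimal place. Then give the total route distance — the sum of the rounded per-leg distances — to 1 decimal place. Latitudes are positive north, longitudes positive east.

Leg 1: dist=7823.1 km, bearing=350.1°
Leg 2: dist=8836.1 km, bearing=152.1°
Leg 3: dist=13957.8 km, bearing=235.3°
Total: 30617.0 km

Leg 1: φ1=-0.5909301, φ2=0.6225886, Δφ=1.2135187, Δλ=-0.2006361 rad; a=sin²(Δφ/2)+cosφ1·cosφ2·sin²(Δλ/2)=0.3319038199; c=2·atan2(√a, √(1-a))=1.227925330; dist=6371·c=7823.112 ≈ 7823.1 km; running total=7823.1 km
Leg 1 bearing: y=sinΔλ·cosφ2=-0.16189973, x=cosφ1·sinφ2-sinφ1·cosφ2·cosΔλ=0.92777324; θ=atan2(y, x)=-9.8986° <0 so +360° → 350.1014° ≈ 350.1°
Leg 2: φ1=0.6225886, φ2=-0.6423370, Δφ=-1.2649256, Δλ=0.6126228 rad; a=sin²(Δφ/2)+cosφ1·cosφ2·sin²(Δλ/2)=0.4085840559; c=2·atan2(√a, √(1-a))=1.386930202; dist=6371·c=8836.132 ≈ 8836.1 km; running total=16659.2 km
Leg 2 bearing: y=sinΔλ·cosφ2=0.46041351, x=cosφ1·sinφ2-sinφ1·cosφ2·cosΔλ=-0.86867249; θ=atan2(y, x)=152.0755° ≈ 152.1°
Leg 3: φ1=-0.6423370, φ2=-0.0227312, Δφ=0.6196058, Δλ=-2.4081739 rad; a=sin²(Δφ/2)+cosφ1·cosφ2·sin²(Δλ/2)=0.7905302987; c=2·atan2(√a, √(1-a))=2.190827581; dist=6371·c=13957.763 ≈ 13957.8 km; running total=30617.0 km
Leg 3 bearing: y=sinΔλ·cosφ2=-0.66924037, x=cosφ1·sinφ2-sinφ1·cosφ2·cosΔλ=-0.46312623; θ=atan2(y, x)=-124.6839° <0 so +360° → 235.3161° ≈ 235.3°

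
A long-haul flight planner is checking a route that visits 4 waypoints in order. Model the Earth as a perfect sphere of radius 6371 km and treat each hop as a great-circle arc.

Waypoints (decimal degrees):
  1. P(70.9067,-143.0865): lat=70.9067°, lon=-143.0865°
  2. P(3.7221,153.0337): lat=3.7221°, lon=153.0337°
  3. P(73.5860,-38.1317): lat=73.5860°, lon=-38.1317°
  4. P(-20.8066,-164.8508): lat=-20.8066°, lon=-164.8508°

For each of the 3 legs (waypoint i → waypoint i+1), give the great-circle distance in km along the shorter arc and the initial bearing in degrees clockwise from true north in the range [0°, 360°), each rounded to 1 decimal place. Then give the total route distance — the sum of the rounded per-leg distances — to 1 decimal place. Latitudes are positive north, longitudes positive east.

Leg 1: dist=8691.8 km, bearing=246.3°
Leg 2: dist=11384.0 km, bearing=3.2°
Leg 3: dist=13333.6 km, bearing=300.2°
Total: 33409.4 km

Leg 1: φ1=1.2375554, φ2=0.0649629, Δφ=-1.1725925, Δλ=5.1682725 rad; a=sin²(Δφ/2)+cosφ1·cosφ2·sin²(Δλ/2)=0.3974734599; c=2·atan2(√a, √(1-a))=1.364278387; dist=6371·c=8691.818 ≈ 8691.8 km; running total=8691.8 km
Leg 1 bearing: y=sinΔλ·cosφ2=-0.89597849, x=cosφ1·sinφ2-sinφ1·cosφ2·cosΔλ=-0.39392357; θ=atan2(y, x)=-113.7330° <0 so +360° → 246.2670° ≈ 246.3°
Leg 2: φ1=0.0649629, φ2=1.2843180, Δφ=1.2193551, Δλ=-3.3364656 rad; a=sin²(Δφ/2)+cosφ1·cosφ2·sin²(Δλ/2)=0.6071855260; c=2·atan2(√a, √(1-a))=1.786844194; dist=6371·c=11383.984 ≈ 11384.0 km; running total=20075.8 km
Leg 2 bearing: y=sinΔλ·cosφ2=0.05471853, x=cosφ1·sinφ2-sinφ1·cosφ2·cosΔλ=0.97521840; θ=atan2(y, x)=3.2114° ≈ 3.2°
Leg 3: φ1=1.2843180, φ2=-0.3631437, Δφ=-1.6474617, Δλ=-2.2116655 rad; a=sin²(Δφ/2)+cosφ1·cosφ2·sin²(Δλ/2)=0.7493348489; c=2·atan2(√a, √(1-a))=2.092859682; dist=6371·c=13333.609 ≈ 13333.6 km; running total=33409.4 km
Leg 3 bearing: y=sinΔλ·cosφ2=-0.74930138, x=cosφ1·sinφ2-sinφ1·cosφ2·cosΔλ=0.43574760; θ=atan2(y, x)=-59.8204° <0 so +360° → 300.1796° ≈ 300.2°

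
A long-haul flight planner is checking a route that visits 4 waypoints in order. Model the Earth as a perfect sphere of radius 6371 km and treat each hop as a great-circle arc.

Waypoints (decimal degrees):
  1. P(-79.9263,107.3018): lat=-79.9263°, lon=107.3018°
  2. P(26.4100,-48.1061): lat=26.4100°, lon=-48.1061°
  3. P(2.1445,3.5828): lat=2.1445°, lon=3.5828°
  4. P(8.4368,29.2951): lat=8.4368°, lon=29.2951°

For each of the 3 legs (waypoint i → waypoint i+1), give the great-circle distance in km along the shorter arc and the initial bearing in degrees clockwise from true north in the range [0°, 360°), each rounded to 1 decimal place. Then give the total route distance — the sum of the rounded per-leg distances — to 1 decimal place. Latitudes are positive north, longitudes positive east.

Leg 1: dist=13952.5 km, bearing=207.2°
Leg 2: dist=6132.0 km, bearing=107.2°
Leg 3: dist=2930.0 km, bearing=75.2°
Total: 23014.5 km

Leg 1: φ1=-1.3949771, φ2=0.4609415, Δφ=1.8559185, Δλ=-2.7123795 rad; a=sin²(Δφ/2)+cosφ1·cosφ2·sin²(Δλ/2)=0.7901920121; c=2·atan2(√a, √(1-a))=2.189996514; dist=6371·c=13952.468 ≈ 13952.5 km; running total=13952.5 km
Leg 1 bearing: y=sinΔλ·cosφ2=-0.37272300, x=cosφ1·sinφ2-sinφ1·cosφ2·cosΔλ=-0.72403864; θ=atan2(y, x)=-152.7613° <0 so +360° → 207.2387° ≈ 207.2°
Leg 2: φ1=0.4609415, φ2=0.0374286, Δφ=-0.4235129, Δλ=0.9021415 rad; a=sin²(Δφ/2)+cosφ1·cosφ2·sin²(Δλ/2)=0.2142567079; c=2·atan2(√a, √(1-a))=0.962480055; dist=6371·c=6131.960 ≈ 6132.0 km; running total=20084.5 km
Leg 2 bearing: y=sinΔλ·cosφ2=0.78410674, x=cosφ1·sinφ2-sinφ1·cosφ2·cosΔλ=-0.24203245; θ=atan2(y, x)=107.1540° ≈ 107.2°
Leg 3: φ1=0.0374286, φ2=0.1472499, Δφ=0.1098214, Δλ=0.4487643 rad; a=sin²(Δφ/2)+cosφ1·cosφ2·sin²(Δλ/2)=0.0519501411; c=2·atan2(√a, √(1-a))=0.459893624; dist=6371·c=2929.982 ≈ 2930.0 km; running total=23014.5 km
Leg 3 bearing: y=sinΔλ·cosφ2=0.42915749, x=cosφ1·sinφ2-sinφ1·cosφ2·cosΔλ=0.11326580; θ=atan2(y, x)=75.2153° ≈ 75.2°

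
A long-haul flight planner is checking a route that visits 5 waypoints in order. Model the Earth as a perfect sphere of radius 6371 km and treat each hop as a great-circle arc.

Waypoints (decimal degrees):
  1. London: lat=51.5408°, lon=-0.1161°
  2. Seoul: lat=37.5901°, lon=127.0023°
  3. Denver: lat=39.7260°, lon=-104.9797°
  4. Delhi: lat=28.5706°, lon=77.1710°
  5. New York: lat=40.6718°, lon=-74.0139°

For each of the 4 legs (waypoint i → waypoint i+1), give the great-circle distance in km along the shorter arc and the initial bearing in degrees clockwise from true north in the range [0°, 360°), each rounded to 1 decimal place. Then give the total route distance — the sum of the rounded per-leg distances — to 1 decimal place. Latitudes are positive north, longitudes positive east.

Leg 1: dist=8852.8 km, bearing=40.0°
Leg 2: dist=9915.1 km, bearing=37.3°
Leg 3: dist=12417.6 km, bearing=358.0°
Leg 4: dist=11762.2 km, bearing=337.7°
Total: 42947.7 km

Leg 1: φ1=0.8995567, φ2=0.6560710, Δφ=-0.2434856, Δλ=2.2186346 rad; a=sin²(Δφ/2)+cosφ1·cosφ2·sin²(Δλ/2)=0.4098704917; c=2·atan2(√a, √(1-a))=1.389546552; dist=6371·c=8852.801 ≈ 8852.8 km; running total=8852.8 km
Leg 1 bearing: y=sinΔλ·cosφ2=0.63184803, x=cosφ1·sinφ2-sinφ1·cosφ2·cosΔλ=0.75384000; θ=atan2(y, x)=39.9688° ≈ 40.0°
Leg 2: φ1=0.6560710, φ2=0.6933495, Δφ=0.0372785, Δλ=-4.0488497 rad; a=sin²(Δφ/2)+cosφ1·cosφ2·sin²(Δλ/2)=0.4927460868; c=2·atan2(√a, √(1-a))=1.556287991; dist=6371·c=9915.111 ≈ 9915.1 km; running total=18767.9 km
Leg 2 bearing: y=sinΔλ·cosφ2=0.60591786, x=cosφ1·sinφ2-sinφ1·cosφ2·cosΔλ=0.79539492; θ=atan2(y, x)=37.2995° ≈ 37.3°
Leg 3: φ1=0.6933495, φ2=0.4986510, Δφ=-0.1946985, Δλ=3.1791294 rad; a=sin²(Δφ/2)+cosφ1·cosφ2·sin²(Δλ/2)=0.6846630436; c=2·atan2(√a, √(1-a))=1.949080060; dist=6371·c=12417.589 ≈ 12417.6 km; running total=31185.5 km
Leg 3 bearing: y=sinΔλ·cosφ2=-0.03295814, x=cosφ1·sinφ2-sinφ1·cosφ2·cosΔλ=0.92871524; θ=atan2(y, x)=-2.0325° <0 so +360° → 357.9675° ≈ 358.0°
Leg 4: φ1=0.4986510, φ2=0.7098568, Δφ=0.2112058, Δλ=-2.6386743 rad; a=sin²(Δφ/2)+cosφ1·cosφ2·sin²(Δλ/2)=0.6359693705; c=2·atan2(√a, √(1-a))=1.846203451; dist=6371·c=11762.162 ≈ 11762.2 km; running total=42947.7 km
Leg 4 bearing: y=sinΔλ·cosφ2=-0.36556373, x=cosφ1·sinφ2-sinφ1·cosφ2·cosΔλ=0.89017553; θ=atan2(y, x)=-22.3262° <0 so +360° → 337.6738° ≈ 337.7°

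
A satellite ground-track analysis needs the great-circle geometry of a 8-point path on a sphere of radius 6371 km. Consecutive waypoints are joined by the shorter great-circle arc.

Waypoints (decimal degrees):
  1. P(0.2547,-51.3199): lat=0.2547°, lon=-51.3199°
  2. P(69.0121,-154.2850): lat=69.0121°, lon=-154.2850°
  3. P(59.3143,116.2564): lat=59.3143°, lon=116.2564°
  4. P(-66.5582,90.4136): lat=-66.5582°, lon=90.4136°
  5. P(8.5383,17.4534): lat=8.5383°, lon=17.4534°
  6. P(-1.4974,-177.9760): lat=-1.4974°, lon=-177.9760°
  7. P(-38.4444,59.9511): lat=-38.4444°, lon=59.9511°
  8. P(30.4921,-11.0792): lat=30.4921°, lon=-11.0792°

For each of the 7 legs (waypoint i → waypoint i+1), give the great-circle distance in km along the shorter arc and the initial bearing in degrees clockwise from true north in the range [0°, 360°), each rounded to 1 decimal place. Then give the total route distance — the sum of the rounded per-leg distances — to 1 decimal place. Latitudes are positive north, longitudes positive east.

Leg 1: φ1=0.0044454, φ2=1.2044884, Δφ=1.2000430, Δλ=-1.7970800 rad; a=sin²(Δφ/2)+cosφ1·cosφ2·sin²(Δλ/2)=0.5381035457; c=2·atan2(√a, √(1-a))=1.647077374; dist=6371·c=10493.530 ≈ 10493.5 km; running total=10493.5 km
Leg 1 bearing: y=sinΔλ·cosφ2=-0.34903990, x=cosφ1·sinφ2-sinφ1·cosφ2·cosΔλ=0.93400408; θ=atan2(y, x)=-20.4909° <0 so +360° → 339.5091° ≈ 339.5°
Leg 2: φ1=1.2044884, φ2=1.0352298, Δφ=-0.1692585, Δλ=4.7218382 rad; a=sin²(Δφ/2)+cosφ1·cosφ2·sin²(Δλ/2)=0.0976738015; c=2·atan2(√a, √(1-a))=0.635706531; dist=6371·c=4050.086 ≈ 4050.1 km; running total=14543.6 km
Leg 2 bearing: y=sinΔλ·cosφ2=-0.51030552, x=cosφ1·sinφ2-sinφ1·cosφ2·cosΔλ=0.30351738; θ=atan2(y, x)=-59.2568° <0 so +360° → 300.7432° ≈ 300.7°
Leg 3: φ1=1.0352298, φ2=-1.1616597, Δφ=-2.1968896, Δλ=-0.4510419 rad; a=sin²(Δφ/2)+cosφ1·cosφ2·sin²(Δλ/2)=0.8031432904; c=2·atan2(√a, √(1-a))=2.222179038; dist=6371·c=14157.503 ≈ 14157.5 km; running total=28701.1 km
Leg 3 bearing: y=sinΔλ·cosφ2=-0.17340997, x=cosφ1·sinφ2-sinφ1·cosφ2·cosΔλ=-0.77610925; θ=atan2(y, x)=-167.4050° <0 so +360° → 192.5950° ≈ 192.6°
Leg 4: φ1=-1.1616597, φ2=0.1490214, Δφ=1.3106812, Δλ=-1.2733957 rad; a=sin²(Δφ/2)+cosφ1·cosφ2·sin²(Δλ/2)=0.5104668399; c=2·atan2(√a, √(1-a))=1.591731536; dist=6371·c=10140.922 ≈ 10140.9 km; running total=38842.0 km
Leg 4 bearing: y=sinΔλ·cosφ2=-0.94550480, x=cosφ1·sinφ2-sinφ1·cosφ2·cosΔλ=0.32493453; θ=atan2(y, x)=-71.0341° <0 so +360° → 288.9659° ≈ 289.0°
Leg 5: φ1=0.1490214, φ2=-0.0261346, Δφ=-0.1751560, Δλ=-3.4108865 rad; a=sin²(Δφ/2)+cosφ1·cosφ2·sin²(Δλ/2)=0.9784147681; c=2·atan2(√a, √(1-a))=2.846686890; dist=6371·c=18136.242 ≈ 18136.2 km; running total=56978.2 km
Leg 5 bearing: y=sinΔλ·cosφ2=0.26595993, x=cosφ1·sinφ2-sinφ1·cosφ2·cosΔλ=0.11722864; θ=atan2(y, x)=66.2133° ≈ 66.2°
Leg 6: φ1=-0.0261346, φ2=-0.6709814, Δφ=-0.6448468, Δλ=4.1526113 rad; a=sin²(Δφ/2)+cosφ1·cosφ2·sin²(Δλ/2)=0.6997471794; c=2·atan2(√a, √(1-a))=1.981761540; dist=6371·c=12625.803 ≈ 12625.8 km; running total=69604.0 km
Leg 6 bearing: y=sinΔλ·cosφ2=-0.66367273, x=cosφ1·sinφ2-sinφ1·cosφ2·cosΔλ=-0.63241028; θ=atan2(y, x)=-133.6183° <0 so +360° → 226.3817° ≈ 226.4°
Leg 7: φ1=-0.6709814, φ2=0.5321875, Δφ=1.2031689, Δλ=-1.2397126 rad; a=sin²(Δφ/2)+cosφ1·cosφ2·sin²(Δλ/2)=0.5480522100; c=2·atan2(√a, √(1-a))=1.667049303; dist=6371·c=10620.771 ≈ 10620.8 km; running total=80224.8 km
Leg 7 bearing: y=sinΔλ·cosφ2=-0.81490078, x=cosφ1·sinφ2-sinφ1·cosφ2·cosΔλ=0.57157734; θ=atan2(y, x)=-54.9539° <0 so +360° → 305.0461° ≈ 305.0°

Leg 1: dist=10493.5 km, bearing=339.5°
Leg 2: dist=4050.1 km, bearing=300.7°
Leg 3: dist=14157.5 km, bearing=192.6°
Leg 4: dist=10140.9 km, bearing=289.0°
Leg 5: dist=18136.2 km, bearing=66.2°
Leg 6: dist=12625.8 km, bearing=226.4°
Leg 7: dist=10620.8 km, bearing=305.0°
Total: 80224.8 km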